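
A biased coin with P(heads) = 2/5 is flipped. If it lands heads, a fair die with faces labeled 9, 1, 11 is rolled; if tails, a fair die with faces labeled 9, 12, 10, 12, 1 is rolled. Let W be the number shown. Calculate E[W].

E[W | heads] = (9+1+11)/3 = 7.
E[W | tails] = (9+12+10+12+1)/5 = 44/5.
E[W] = (2/5)·(7) + (3/5)·(44/5) = 202/25.

202/25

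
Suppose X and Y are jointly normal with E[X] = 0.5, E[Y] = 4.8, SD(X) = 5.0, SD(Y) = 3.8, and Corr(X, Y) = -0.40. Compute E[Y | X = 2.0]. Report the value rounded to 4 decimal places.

The regression of Y on X has slope ρ·σ_Y/σ_X and passes through (μ_X, μ_Y).
E[Y | X=2.0] = 4.8 + (-0.40)·(3.8/5.0)·(2.0 − (0.5)) = 4.8 + (-0.304)·(1.5) = 4.3440.

4.3440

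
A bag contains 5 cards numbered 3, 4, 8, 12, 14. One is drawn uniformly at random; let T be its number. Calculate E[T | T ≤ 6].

P(T ≤ 6) = 2/5.
Σ over the event: 3·1/5 + 4·1/5 = 7/5.
E[T | T ≤ 6] = (7/5) / (2/5) = 7/2.

7/2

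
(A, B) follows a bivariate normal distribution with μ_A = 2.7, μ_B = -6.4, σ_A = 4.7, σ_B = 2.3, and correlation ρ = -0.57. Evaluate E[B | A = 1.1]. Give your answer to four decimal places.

-5.9537

For a bivariate normal, E[B | A=x] = μ_B + ρ·(σ_B/σ_A)·(x − μ_A).
E[B | A=1.1] = -6.4 + (-0.57)·(2.3/4.7)·(1.1 − (2.7)) = -6.4 + (-0.27894)·(-1.6) = -5.9537.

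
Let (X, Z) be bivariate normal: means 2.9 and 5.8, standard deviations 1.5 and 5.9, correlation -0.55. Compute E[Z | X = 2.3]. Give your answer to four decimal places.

7.0980

The regression of Z on X has slope ρ·σ_Z/σ_X and passes through (μ_X, μ_Z).
E[Z | X=2.3] = 5.8 + (-0.55)·(5.9/1.5)·(2.3 − (2.9)) = 5.8 + (-2.1633)·(-0.6) = 7.0980.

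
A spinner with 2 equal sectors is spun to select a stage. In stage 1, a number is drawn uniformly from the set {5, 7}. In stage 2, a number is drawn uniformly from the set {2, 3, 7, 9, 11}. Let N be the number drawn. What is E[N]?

31/5

E[N | stage 1] = (5+7)/2 = 6.
E[N | stage 2] = (2+3+7+9+11)/5 = 32/5.
By the law of total expectation,
E[N] = (1/2)·(6) + (1/2)·(32/5) = 31/5.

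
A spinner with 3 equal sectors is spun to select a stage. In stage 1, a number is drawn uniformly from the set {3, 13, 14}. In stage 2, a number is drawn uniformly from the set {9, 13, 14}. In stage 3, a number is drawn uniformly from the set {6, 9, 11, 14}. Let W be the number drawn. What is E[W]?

E[W | stage 1] = (3+13+14)/3 = 10.
E[W | stage 2] = (9+13+14)/3 = 12.
E[W | stage 3] = (6+9+11+14)/4 = 10.
E[W] = (1/3)·(10) + (1/3)·(12) + (1/3)·(10) = 32/3.

32/3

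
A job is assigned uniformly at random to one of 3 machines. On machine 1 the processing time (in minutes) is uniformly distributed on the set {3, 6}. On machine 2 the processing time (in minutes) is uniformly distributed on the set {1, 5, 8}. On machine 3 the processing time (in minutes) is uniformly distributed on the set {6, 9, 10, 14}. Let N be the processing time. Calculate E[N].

227/36

E[N | machine 1] = (3+6)/2 = 9/2.
E[N | machine 2] = (1+5+8)/3 = 14/3.
E[N | machine 3] = (6+9+10+14)/4 = 39/4.
By the law of total expectation,
E[N] = (1/3)·(9/2) + (1/3)·(14/3) + (1/3)·(39/4) = 227/36.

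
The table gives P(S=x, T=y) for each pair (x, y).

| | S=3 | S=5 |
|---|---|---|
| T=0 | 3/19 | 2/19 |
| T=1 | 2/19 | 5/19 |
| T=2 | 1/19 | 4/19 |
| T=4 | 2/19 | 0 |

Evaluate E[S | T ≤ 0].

19/5

P(T ≤ 0) = 5/19.
Σ S·P over the event = 3·(3/19) + 5·(2/19) = 1.
E[S | T ≤ 0] = (1) / (5/19) = 19/5.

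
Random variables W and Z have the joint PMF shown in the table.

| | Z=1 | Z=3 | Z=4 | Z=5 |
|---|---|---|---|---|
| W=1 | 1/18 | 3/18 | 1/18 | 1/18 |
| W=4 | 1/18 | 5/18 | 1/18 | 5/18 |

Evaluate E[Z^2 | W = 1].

P(W = 1) = 1/3.
Summing Z^2·P(W=x,Z=y) over the conditioning event gives 23/6.
E[Z^2 | W = 1] = (23/6) / (1/3) = 23/2.

23/2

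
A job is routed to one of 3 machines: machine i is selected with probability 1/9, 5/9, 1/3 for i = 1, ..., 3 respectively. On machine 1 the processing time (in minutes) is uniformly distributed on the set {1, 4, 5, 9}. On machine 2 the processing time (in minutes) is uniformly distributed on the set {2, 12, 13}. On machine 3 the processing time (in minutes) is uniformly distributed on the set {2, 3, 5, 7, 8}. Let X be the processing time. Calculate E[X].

259/36

E[X | machine 1] = (1+4+5+9)/4 = 19/4.
E[X | machine 2] = (2+12+13)/3 = 9.
E[X | machine 3] = (2+3+5+7+8)/5 = 5.
E[X] = (1/9)·(19/4) + (5/9)·(9) + (1/3)·(5) = 259/36.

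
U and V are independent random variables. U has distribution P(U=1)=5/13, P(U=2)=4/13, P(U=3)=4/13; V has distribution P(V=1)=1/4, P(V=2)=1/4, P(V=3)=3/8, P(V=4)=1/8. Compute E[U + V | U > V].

4

P(U > V) = 3/13.
Summing (U+V)·P(x,y) over outcomes with U > V gives 12/13.
E[U + V | U > V] = (12/13) / (3/13) = 4.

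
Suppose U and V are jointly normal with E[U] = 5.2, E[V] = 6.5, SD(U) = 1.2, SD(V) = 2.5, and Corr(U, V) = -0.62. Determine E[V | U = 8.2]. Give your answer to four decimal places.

The regression of V on U has slope ρ·σ_V/σ_U and passes through (μ_U, μ_V).
E[V | U=8.2] = 6.5 + (-0.62)·(2.5/1.2)·(8.2 − (5.2)) = 6.5 + (-1.29167)·(3) = 2.6250.

2.6250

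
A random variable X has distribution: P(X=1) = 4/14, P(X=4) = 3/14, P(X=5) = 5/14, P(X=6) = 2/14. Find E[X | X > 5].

6

P(X > 5) = 1/7.
Σ over the event: 6·1/7 = 6/7.
E[X | X > 5] = (6/7) / (1/7) = 6.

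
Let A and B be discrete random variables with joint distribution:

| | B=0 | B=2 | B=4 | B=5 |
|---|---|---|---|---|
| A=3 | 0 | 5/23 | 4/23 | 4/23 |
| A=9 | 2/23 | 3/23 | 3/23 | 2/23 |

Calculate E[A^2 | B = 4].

279/7

P(B = 4) = 7/23.
Σ A^2·P over the event = 9·(4/23) + 81·(3/23) = 279/23.
E[A^2 | B = 4] = (279/23) / (7/23) = 279/7.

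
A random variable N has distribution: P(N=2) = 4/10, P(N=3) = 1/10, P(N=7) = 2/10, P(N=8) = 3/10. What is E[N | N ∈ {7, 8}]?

38/5

P(N ∈ {7, 8}) = 1/2.
Σ over the event: 7·1/5 + 8·3/10 = 19/5.
E[N | N ∈ {7, 8}] = (19/5) / (1/2) = 38/5.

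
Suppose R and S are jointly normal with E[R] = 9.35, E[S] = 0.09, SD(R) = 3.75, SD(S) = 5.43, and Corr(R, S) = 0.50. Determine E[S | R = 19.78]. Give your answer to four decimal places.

7.6413

For a bivariate normal, E[S | R=x] = μ_S + ρ·(σ_S/σ_R)·(x − μ_R).
E[S | R=19.78] = 0.09 + (0.50)·(5.43/3.75)·(19.78 − (9.35)) = 0.09 + (0.724)·(10.43) = 7.6413.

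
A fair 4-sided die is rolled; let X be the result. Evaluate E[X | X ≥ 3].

Given X ≥ 3, X is equally likely to be any of {3, 4}.
E[X | X ≥ 3] = (3 + 4) / 2 = 7/2.

7/2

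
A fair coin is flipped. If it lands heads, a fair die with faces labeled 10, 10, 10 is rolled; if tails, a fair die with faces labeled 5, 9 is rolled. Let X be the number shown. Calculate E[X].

E[X | heads] = (10+10+10)/3 = 10.
E[X | tails] = (5+9)/2 = 7.
By the law of total expectation,
E[X] = (1/2)·(10) + (1/2)·(7) = 17/2.

17/2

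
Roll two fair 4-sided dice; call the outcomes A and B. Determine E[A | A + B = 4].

2

Outcomes with A + B = 4: (1,3), (2,2), (3,1), each with probability 1/16.
E[A | A + B = 4] = (1 + 2 + 3) / 3 = 2.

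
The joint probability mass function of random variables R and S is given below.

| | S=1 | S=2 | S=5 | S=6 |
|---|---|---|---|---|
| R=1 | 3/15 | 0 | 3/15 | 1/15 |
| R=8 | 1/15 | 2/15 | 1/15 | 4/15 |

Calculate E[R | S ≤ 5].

P(S ≤ 5) = 2/3.
Σ R·P over the event = 1·(3/15) + 1·(3/15) + 8·(1/15) + 8·(2/15) + 8·(1/15) = 38/15.
E[R | S ≤ 5] = (38/15) / (2/3) = 19/5.

19/5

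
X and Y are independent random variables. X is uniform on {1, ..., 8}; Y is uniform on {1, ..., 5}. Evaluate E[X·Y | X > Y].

16

P(X > Y) = 5/8.
Summing XY·P(x,y) over outcomes with X > Y gives 10.
E[X·Y | X > Y] = (10) / (5/8) = 16.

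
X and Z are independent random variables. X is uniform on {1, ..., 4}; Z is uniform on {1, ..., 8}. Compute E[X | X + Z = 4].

2

Outcomes with X + Z = 4: (1,3), (2,2), (3,1), each with probability 1/32.
E[X | X + Z = 4] = (1 + 2 + 3) / 3 = 2.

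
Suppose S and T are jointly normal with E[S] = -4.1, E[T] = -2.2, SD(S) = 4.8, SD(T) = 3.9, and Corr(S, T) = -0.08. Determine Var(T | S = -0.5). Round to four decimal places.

15.1127

Var(T | S=x) = (1 − ρ²)·σ_T².
Var(T | S=-0.5) = (3.9)²·(1 − (-0.08)²) = 15.21·0.9936 = 15.1127.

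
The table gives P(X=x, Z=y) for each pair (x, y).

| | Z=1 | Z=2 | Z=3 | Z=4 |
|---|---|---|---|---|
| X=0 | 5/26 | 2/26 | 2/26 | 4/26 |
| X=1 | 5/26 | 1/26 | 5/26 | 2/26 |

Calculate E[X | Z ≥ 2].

1/2

P(Z ≥ 2) = 8/13.
Σ X·P over the event = 0·(2/26) + 0·(2/26) + 0·(4/26) + 1·(1/26) + 1·(5/26) + 1·(2/26) = 4/13.
E[X | Z ≥ 2] = (4/13) / (8/13) = 1/2.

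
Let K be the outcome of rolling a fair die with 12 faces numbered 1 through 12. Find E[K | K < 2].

Given K < 2, K is equally likely to be any of {1}.
E[K | K < 2] = (1) / 1 = 1.

1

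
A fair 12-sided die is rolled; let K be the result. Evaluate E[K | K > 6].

Given K > 6, K is equally likely to be any of {7, 8, 9, 10, 11, 12}.
E[K | K > 6] = (7 + 8 + 9 + 10 + 11 + 12) / 6 = 19/2.

19/2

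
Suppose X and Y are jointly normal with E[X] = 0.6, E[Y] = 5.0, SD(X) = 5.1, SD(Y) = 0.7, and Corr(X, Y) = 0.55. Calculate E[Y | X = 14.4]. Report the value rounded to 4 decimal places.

6.0418

The regression of Y on X has slope ρ·σ_Y/σ_X and passes through (μ_X, μ_Y).
E[Y | X=14.4] = 5.0 + (0.55)·(0.7/5.1)·(14.4 − (0.6)) = 5.0 + (0.07549)·(13.8) = 6.0418.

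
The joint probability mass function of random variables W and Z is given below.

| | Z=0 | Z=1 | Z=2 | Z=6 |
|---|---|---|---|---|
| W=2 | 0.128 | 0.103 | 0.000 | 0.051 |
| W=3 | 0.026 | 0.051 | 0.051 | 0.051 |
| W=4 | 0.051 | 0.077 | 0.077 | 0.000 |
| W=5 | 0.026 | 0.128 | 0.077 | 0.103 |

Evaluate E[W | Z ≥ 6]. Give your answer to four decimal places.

3.7561

P(Z ≥ 6) = 0.205.
Σ W·P over the event = 2·(0.051) + 3·(0.051) + 5·(0.103) = 0.770.
E[W | Z ≥ 6] = (0.770) / (0.205) = 3.7561.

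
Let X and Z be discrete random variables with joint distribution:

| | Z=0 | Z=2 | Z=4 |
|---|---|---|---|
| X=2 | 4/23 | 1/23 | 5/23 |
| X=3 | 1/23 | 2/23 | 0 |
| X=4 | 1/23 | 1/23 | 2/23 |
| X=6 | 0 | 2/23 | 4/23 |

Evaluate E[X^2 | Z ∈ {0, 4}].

237/17

P(Z ∈ {0, 4}) = 17/23.
Σ X^2·P over the event = 4·(4/23) + 4·(5/23) + 9·(1/23) + 16·(1/23) + 16·(2/23) + 36·(4/23) = 237/23.
E[X^2 | Z ∈ {0, 4}] = (237/23) / (17/23) = 237/17.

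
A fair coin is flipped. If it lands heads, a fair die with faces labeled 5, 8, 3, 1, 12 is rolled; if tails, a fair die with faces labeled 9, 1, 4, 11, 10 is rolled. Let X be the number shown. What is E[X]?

32/5

E[X | heads] = (5+8+3+1+12)/5 = 29/5.
E[X | tails] = (9+1+4+11+10)/5 = 7.
By the law of total expectation,
E[X] = (1/2)·(29/5) + (1/2)·(7) = 32/5.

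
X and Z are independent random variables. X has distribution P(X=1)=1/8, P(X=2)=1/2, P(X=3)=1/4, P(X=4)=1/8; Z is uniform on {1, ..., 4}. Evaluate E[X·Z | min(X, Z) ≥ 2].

P(min(X, Z) ≥ 2) = 21/32.
Summing XZ·P(x,y) over outcomes with min(X, Z) ≥ 2 gives 81/16.
E[X·Z | min(X, Z) ≥ 2] = (81/16) / (21/32) = 54/7.

54/7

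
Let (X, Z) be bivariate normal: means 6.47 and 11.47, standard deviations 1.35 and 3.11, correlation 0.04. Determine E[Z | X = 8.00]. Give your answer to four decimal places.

11.6110

The regression of Z on X has slope ρ·σ_Z/σ_X and passes through (μ_X, μ_Z).
E[Z | X=8.00] = 11.47 + (0.04)·(3.11/1.35)·(8.00 − (6.47)) = 11.47 + (0.092148)·(1.53) = 11.6110.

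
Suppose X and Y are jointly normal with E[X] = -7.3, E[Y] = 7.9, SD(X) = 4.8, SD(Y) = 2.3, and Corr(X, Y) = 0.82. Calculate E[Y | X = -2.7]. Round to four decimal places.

The regression of Y on X has slope ρ·σ_Y/σ_X and passes through (μ_X, μ_Y).
E[Y | X=-2.7] = 7.9 + (0.82)·(2.3/4.8)·(-2.7 − (-7.3)) = 7.9 + (0.39292)·(4.6) = 9.7074.

9.7074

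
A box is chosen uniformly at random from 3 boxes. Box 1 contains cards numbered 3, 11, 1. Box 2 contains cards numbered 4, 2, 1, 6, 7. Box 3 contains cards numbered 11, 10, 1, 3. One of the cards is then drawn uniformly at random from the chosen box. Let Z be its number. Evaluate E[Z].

61/12

E[Z | box 1] = (3+11+1)/3 = 5.
E[Z | box 2] = (4+2+1+6+7)/5 = 4.
E[Z | box 3] = (11+10+1+3)/4 = 25/4.
By the law of total expectation,
E[Z] = (1/3)·(5) + (1/3)·(4) + (1/3)·(25/4) = 61/12.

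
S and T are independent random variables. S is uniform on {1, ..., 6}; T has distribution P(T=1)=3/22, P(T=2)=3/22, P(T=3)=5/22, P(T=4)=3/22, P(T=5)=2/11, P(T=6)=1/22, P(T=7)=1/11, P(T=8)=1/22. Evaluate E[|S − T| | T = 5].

11/6

P(T = 5) = 2/11.
Summing |S−T|·P(x,y) over outcomes with T = 5 gives 1/3.
E[|S − T| | T = 5] = (1/3) / (2/11) = 11/6.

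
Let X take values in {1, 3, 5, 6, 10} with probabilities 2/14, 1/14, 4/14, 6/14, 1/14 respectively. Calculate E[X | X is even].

P(X is even) = 1/2.
Σ over the event: 6·3/7 + 10·1/14 = 23/7.
E[X | X is even] = (23/7) / (1/2) = 46/7.

46/7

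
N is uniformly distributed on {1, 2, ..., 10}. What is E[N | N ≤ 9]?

5

Given N ≤ 9, N is equally likely to be any of {1, 2, 3, 4, 5, 6, 7, 8, 9}.
E[N | N ≤ 9] = (1 + 2 + 3 + 4 + 5 + 6 + 7 + 8 + 9) / 9 = 5.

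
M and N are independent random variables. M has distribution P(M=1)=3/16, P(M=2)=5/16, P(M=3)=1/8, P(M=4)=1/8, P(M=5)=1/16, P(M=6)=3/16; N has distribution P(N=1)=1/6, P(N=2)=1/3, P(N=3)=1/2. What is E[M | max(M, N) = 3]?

25/12

P(max(M, N) = 3) = 3/8.
Summing M·P(x,y) over outcomes with max(M, N) = 3 gives 25/32.
E[M | max(M, N) = 3] = (25/32) / (3/8) = 25/12.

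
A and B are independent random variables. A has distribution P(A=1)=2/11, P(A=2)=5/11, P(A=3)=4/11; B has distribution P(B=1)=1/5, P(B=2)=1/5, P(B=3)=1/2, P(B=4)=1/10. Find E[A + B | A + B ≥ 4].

465/92

P(A + B ≥ 4) = 46/55.
Summing (A+B)·P(x,y) over outcomes with A + B ≥ 4 gives 93/22.
E[A + B | A + B ≥ 4] = (93/22) / (46/55) = 465/92.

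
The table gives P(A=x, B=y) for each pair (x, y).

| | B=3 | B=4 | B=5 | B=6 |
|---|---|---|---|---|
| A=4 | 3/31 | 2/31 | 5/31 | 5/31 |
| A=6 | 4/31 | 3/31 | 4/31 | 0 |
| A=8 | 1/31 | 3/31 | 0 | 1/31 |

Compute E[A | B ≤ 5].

P(B ≤ 5) = 25/31.
Σ A·P over the event = 4·(3/31) + 4·(2/31) + 4·(5/31) + 6·(4/31) + 6·(3/31) + 6·(4/31) + 8·(1/31) + 8·(3/31) = 138/31.
E[A | B ≤ 5] = (138/31) / (25/31) = 138/25.

138/25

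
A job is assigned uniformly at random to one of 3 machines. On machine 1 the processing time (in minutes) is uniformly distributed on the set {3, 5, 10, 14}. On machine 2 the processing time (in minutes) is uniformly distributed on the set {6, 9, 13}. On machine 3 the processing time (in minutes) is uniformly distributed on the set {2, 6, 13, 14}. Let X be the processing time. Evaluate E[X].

313/36

E[X | machine 1] = (3+5+10+14)/4 = 8.
E[X | machine 2] = (6+9+13)/3 = 28/3.
E[X | machine 3] = (2+6+13+14)/4 = 35/4.
E[X] = (1/3)·(8) + (1/3)·(28/3) + (1/3)·(35/4) = 313/36.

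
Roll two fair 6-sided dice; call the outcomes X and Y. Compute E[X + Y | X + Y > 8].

P(X + Y > 8) = 5/18.
Summing (X+Y)·P(x,y) over outcomes with X + Y > 8 gives 25/9.
E[X + Y | X + Y > 8] = (25/9) / (5/18) = 10.

10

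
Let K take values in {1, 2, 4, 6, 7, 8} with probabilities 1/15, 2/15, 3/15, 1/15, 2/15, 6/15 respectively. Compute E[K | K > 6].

P(K > 6) = 8/15.
Σ over the event: 7·2/15 + 8·2/5 = 62/15.
E[K | K > 6] = (62/15) / (8/15) = 31/4.

31/4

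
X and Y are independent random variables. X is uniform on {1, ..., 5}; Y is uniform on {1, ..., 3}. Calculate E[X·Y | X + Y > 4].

Outcomes with X + Y > 4: (2,3), (3,2), (3,3), (4,1), (4,2), (4,3), (5,1), (5,2), (5,3), each with probability 1/15.
E[X·Y | X + Y > 4] = (6 + 6 + 9 + 4 + 8 + 12 + 5 + 10 + 15) / 9 = 25/3.

25/3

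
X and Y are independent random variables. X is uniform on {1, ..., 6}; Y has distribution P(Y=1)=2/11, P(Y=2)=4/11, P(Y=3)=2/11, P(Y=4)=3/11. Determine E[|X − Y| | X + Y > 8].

P(X + Y > 8) = 4/33.
Summing |X−Y|·P(x,y) over outcomes with X + Y > 8 gives 5/22.
E[|X − Y| | X + Y > 8] = (5/22) / (4/33) = 15/8.

15/8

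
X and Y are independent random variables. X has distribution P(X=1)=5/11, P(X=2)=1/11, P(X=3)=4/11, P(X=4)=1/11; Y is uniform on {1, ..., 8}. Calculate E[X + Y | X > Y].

19/4

P(X > Y) = 3/22.
Summing (X+Y)·P(x,y) over outcomes with X > Y gives 57/88.
E[X + Y | X > Y] = (57/88) / (3/22) = 19/4.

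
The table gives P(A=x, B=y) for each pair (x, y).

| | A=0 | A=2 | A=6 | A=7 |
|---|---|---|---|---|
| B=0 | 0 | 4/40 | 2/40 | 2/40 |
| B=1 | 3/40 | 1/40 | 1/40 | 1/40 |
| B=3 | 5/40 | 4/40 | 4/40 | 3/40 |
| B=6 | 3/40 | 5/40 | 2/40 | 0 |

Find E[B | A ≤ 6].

P(A ≤ 6) = 17/20.
Summing B·P(A=x,B=y) over the conditioning event gives 13/5.
E[B | A ≤ 6] = (13/5) / (17/20) = 52/17.

52/17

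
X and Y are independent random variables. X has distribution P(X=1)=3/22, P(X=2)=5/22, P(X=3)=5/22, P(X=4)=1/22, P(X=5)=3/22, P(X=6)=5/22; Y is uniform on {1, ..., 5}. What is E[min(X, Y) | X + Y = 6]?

P(X + Y = 6) = 17/110.
Summing min(X,Y)·P(x,y) over outcomes with X + Y = 6 gives 3/10.
E[min(X, Y) | X + Y = 6] = (3/10) / (17/110) = 33/17.

33/17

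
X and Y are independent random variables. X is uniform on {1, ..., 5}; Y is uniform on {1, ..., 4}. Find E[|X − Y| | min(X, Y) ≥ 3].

5/6

Outcomes with min(X, Y) ≥ 3: (3,3), (3,4), (4,3), (4,4), (5,3), (5,4), each with probability 1/20.
E[|X − Y| | min(X, Y) ≥ 3] = (0 + 1 + 1 + 0 + 2 + 1) / 6 = 5/6.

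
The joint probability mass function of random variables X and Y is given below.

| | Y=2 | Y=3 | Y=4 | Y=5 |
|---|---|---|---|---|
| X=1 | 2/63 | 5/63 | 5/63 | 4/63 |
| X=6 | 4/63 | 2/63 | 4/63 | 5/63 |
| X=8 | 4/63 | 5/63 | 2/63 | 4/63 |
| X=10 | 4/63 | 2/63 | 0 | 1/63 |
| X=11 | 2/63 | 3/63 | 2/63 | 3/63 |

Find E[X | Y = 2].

P(Y = 2) = 16/63.
Σ X·P over the event = 1·(2/63) + 6·(4/63) + 8·(4/63) + 10·(4/63) + 11·(2/63) = 40/21.
E[X | Y = 2] = (40/21) / (16/63) = 15/2.

15/2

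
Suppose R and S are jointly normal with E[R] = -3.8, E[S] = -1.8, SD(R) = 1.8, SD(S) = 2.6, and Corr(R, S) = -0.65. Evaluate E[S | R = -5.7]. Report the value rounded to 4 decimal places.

E[S | R=x] = μ_S + ρ(σ_S/σ_R)(x − μ_R) for jointly normal variables.
E[S | R=-5.7] = -1.8 + (-0.65)·(2.6/1.8)·(-5.7 − (-3.8)) = -1.8 + (-0.93889)·(-1.9) = -0.0161.

-0.0161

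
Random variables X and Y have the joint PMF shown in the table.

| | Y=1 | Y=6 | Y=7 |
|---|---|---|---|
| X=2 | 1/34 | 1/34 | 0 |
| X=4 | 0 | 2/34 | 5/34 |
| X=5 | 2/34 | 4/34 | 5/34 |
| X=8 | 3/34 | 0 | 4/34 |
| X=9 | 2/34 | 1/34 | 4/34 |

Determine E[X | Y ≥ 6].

76/13

P(Y ≥ 6) = 13/17.
Summing X·P(X=x,Y=y) over the conditioning event gives 76/17.
E[X | Y ≥ 6] = (76/17) / (13/17) = 76/13.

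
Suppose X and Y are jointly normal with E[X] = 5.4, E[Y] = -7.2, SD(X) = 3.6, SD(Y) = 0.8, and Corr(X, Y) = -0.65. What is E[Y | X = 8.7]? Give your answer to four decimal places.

-7.6767

The regression of Y on X has slope ρ·σ_Y/σ_X and passes through (μ_X, μ_Y).
E[Y | X=8.7] = -7.2 + (-0.65)·(0.8/3.6)·(8.7 − (5.4)) = -7.2 + (-0.14444)·(3.3) = -7.6767.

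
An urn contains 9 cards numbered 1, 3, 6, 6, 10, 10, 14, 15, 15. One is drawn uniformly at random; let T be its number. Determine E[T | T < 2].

P(T < 2) = 1/9.
Σ over the event: 1·1/9 = 1/9.
E[T | T < 2] = (1/9) / (1/9) = 1.

1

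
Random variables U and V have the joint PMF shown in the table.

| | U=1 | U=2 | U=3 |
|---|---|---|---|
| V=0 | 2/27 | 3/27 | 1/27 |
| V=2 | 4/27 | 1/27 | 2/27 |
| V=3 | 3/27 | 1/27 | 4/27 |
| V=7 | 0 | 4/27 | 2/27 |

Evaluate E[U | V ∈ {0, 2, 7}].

37/19

P(V ∈ {0, 2, 7}) = 19/27.
Σ U·P over the event = 1·(2/27) + 1·(4/27) + 2·(3/27) + 2·(1/27) + 2·(4/27) + 3·(1/27) + 3·(2/27) + 3·(2/27) = 37/27.
E[U | V ∈ {0, 2, 7}] = (37/27) / (19/27) = 37/19.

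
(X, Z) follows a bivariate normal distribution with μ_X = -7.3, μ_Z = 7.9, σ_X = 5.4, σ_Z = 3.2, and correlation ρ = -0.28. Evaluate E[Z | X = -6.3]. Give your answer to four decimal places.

7.7341

The regression of Z on X has slope ρ·σ_Z/σ_X and passes through (μ_X, μ_Z).
E[Z | X=-6.3] = 7.9 + (-0.28)·(3.2/5.4)·(-6.3 − (-7.3)) = 7.9 + (-0.16593)·(1) = 7.7341.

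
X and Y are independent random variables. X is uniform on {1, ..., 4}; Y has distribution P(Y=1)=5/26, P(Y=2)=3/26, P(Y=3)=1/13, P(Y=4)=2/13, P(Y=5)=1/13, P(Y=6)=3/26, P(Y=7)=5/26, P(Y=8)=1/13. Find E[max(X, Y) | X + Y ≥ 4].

P(X + Y ≥ 4) = 7/8.
Summing max(X,Y)·P(x,y) over outcomes with X + Y ≥ 4 gives 9/2.
E[max(X, Y) | X + Y ≥ 4] = (9/2) / (7/8) = 36/7.

36/7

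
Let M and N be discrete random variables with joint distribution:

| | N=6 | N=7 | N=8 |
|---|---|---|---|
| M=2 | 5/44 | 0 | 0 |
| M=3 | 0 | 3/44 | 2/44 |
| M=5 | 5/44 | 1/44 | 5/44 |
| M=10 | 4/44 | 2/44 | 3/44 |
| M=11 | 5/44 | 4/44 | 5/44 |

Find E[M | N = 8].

P(N = 8) = 15/44.
Σ M·P over the event = 3·(2/44) + 5·(5/44) + 10·(3/44) + 11·(5/44) = 29/11.
E[M | N = 8] = (29/11) / (15/44) = 116/15.

116/15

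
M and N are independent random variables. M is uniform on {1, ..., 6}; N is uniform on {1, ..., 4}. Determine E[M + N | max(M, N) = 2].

10/3

P(max(M, N) = 2) = 1/8.
Summing (M+N)·P(x,y) over outcomes with max(M, N) = 2 gives 5/12.
E[M + N | max(M, N) = 2] = (5/12) / (1/8) = 10/3.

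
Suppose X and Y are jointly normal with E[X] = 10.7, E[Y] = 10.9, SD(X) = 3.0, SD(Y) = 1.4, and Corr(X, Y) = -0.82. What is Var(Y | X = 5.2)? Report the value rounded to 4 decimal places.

0.6421

For a bivariate normal, Var(Y | X=x) = σ_Y²(1 − ρ²).
Var(Y | X=5.2) = (1.4)²·(1 − (-0.82)²) = 1.96·0.3276 = 0.6421.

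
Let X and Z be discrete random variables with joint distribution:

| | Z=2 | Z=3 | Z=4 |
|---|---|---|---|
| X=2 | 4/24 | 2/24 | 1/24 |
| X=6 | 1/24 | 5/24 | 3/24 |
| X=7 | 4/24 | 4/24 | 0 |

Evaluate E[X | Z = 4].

P(Z = 4) = 1/6.
Σ X·P over the event = 2·(1/24) + 6·(3/24) = 5/6.
E[X | Z = 4] = (5/6) / (1/6) = 5.

5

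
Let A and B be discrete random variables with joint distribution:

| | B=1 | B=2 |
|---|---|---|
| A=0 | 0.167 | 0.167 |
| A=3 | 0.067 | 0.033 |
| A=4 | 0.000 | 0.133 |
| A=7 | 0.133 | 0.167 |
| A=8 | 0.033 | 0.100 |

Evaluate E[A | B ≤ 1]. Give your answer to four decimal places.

3.4900

P(B ≤ 1) = 0.400.
Σ A·P over the event = 0·(0.167) + 3·(0.067) + 7·(0.133) + 8·(0.033) = 1.396.
E[A | B ≤ 1] = (1.396) / (0.400) = 3.4900.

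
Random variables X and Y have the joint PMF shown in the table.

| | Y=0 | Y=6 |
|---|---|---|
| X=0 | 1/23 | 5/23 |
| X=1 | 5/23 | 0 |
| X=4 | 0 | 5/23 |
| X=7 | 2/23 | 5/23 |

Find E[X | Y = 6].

11/3

P(Y = 6) = 15/23.
Σ X·P over the event = 0·(5/23) + 4·(5/23) + 7·(5/23) = 55/23.
E[X | Y = 6] = (55/23) / (15/23) = 11/3.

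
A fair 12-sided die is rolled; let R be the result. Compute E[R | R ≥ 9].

21/2

Given R ≥ 9, R is equally likely to be any of {9, 10, 11, 12}.
E[R | R ≥ 9] = (9 + 10 + 11 + 12) / 4 = 21/2.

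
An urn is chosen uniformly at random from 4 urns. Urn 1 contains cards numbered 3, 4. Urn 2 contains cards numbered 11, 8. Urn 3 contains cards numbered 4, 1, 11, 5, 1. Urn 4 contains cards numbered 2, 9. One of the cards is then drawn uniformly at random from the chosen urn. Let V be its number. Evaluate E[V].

229/40

E[V | urn 1] = (3+4)/2 = 7/2.
E[V | urn 2] = (11+8)/2 = 19/2.
E[V | urn 3] = (4+1+11+5+1)/5 = 22/5.
E[V | urn 4] = (2+9)/2 = 11/2.
E[V] = (1/4)·(7/2) + (1/4)·(19/2) + (1/4)·(22/5) + (1/4)·(11/2) = 229/40.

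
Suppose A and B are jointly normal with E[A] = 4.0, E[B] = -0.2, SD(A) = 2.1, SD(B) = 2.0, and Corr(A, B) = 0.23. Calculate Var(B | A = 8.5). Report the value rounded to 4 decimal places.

Var(B | A=x) = (1 − ρ²)·σ_B².
Var(B | A=8.5) = (2.0)²·(1 − (0.23)²) = 4·0.9471 = 3.7884.

3.7884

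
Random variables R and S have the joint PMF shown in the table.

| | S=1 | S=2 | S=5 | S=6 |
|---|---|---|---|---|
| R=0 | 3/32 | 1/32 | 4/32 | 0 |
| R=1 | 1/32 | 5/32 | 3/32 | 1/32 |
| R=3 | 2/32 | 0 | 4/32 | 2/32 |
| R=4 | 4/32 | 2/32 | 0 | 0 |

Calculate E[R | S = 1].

P(S = 1) = 5/16.
Σ R·P over the event = 0·(3/32) + 1·(1/32) + 3·(2/32) + 4·(4/32) = 23/32.
E[R | S = 1] = (23/32) / (5/16) = 23/10.

23/10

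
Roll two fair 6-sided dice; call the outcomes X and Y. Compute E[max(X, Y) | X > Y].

P(X > Y) = 5/12.
Summing max(X,Y)·P(x,y) over outcomes with X > Y gives 35/18.
E[max(X, Y) | X > Y] = (35/18) / (5/12) = 14/3.

14/3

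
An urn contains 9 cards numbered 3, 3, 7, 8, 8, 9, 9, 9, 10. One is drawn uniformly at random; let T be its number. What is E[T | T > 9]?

10

P(T > 9) = 1/9.
Σ over the event: 10·1/9 = 10/9.
E[T | T > 9] = (10/9) / (1/9) = 10.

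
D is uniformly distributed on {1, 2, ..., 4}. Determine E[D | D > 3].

4

Given D > 3, D is equally likely to be any of {4}.
E[D | D > 3] = (4) / 1 = 4.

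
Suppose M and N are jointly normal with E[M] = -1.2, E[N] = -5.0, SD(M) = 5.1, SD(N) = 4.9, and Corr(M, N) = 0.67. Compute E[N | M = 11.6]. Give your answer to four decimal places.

3.2397

The regression of N on M has slope ρ·σ_N/σ_M and passes through (μ_M, μ_N).
E[N | M=11.6] = -5.0 + (0.67)·(4.9/5.1)·(11.6 − (-1.2)) = -5.0 + (0.64373)·(12.8) = 3.2397.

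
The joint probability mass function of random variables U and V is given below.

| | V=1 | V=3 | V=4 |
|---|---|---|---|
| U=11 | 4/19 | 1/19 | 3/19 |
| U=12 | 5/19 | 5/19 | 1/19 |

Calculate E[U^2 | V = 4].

507/4

P(V = 4) = 4/19.
Σ U^2·P over the event = 121·(3/19) + 144·(1/19) = 507/19.
E[U^2 | V = 4] = (507/19) / (4/19) = 507/4.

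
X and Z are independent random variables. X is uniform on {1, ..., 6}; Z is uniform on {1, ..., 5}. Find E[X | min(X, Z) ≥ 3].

P(min(X, Z) ≥ 3) = 2/5.
Summing X·P(x,y) over outcomes with min(X, Z) ≥ 3 gives 9/5.
E[X | min(X, Z) ≥ 3] = (9/5) / (2/5) = 9/2.

9/2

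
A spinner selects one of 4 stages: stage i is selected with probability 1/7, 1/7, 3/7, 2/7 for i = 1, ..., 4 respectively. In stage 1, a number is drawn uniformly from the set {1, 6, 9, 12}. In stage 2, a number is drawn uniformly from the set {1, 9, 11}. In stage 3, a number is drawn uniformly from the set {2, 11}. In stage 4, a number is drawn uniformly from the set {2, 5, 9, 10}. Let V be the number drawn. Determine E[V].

E[V | stage 1] = (1+6+9+12)/4 = 7.
E[V | stage 2] = (1+9+11)/3 = 7.
E[V | stage 3] = (2+11)/2 = 13/2.
E[V | stage 4] = (2+5+9+10)/4 = 13/2.
By the law of total expectation,
E[V] = (1/7)·(7) + (1/7)·(7) + (3/7)·(13/2) + (2/7)·(13/2) = 93/14.

93/14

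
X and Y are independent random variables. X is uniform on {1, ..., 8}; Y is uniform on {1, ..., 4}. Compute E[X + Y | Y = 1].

P(Y = 1) = 1/4.
Summing (X+Y)·P(x,y) over outcomes with Y = 1 gives 11/8.
E[X + Y | Y = 1] = (11/8) / (1/4) = 11/2.

11/2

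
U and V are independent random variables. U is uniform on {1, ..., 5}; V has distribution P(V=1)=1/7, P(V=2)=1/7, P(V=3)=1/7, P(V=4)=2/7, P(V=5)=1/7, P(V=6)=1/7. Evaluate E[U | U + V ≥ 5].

95/29

P(U + V ≥ 5) = 29/35.
Summing U·P(x,y) over outcomes with U + V ≥ 5 gives 19/7.
E[U | U + V ≥ 5] = (19/7) / (29/35) = 95/29.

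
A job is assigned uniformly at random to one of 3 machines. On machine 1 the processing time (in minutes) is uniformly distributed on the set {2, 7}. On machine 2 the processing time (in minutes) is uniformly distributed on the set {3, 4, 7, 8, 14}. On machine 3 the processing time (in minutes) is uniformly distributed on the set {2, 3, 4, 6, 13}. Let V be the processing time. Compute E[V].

E[V | machine 1] = (2+7)/2 = 9/2.
E[V | machine 2] = (3+4+7+8+14)/5 = 36/5.
E[V | machine 3] = (2+3+4+6+13)/5 = 28/5.
By the law of total expectation,
E[V] = (1/3)·(9/2) + (1/3)·(36/5) + (1/3)·(28/5) = 173/30.

173/30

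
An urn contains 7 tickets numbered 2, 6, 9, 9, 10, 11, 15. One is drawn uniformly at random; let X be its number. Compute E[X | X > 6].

P(X > 6) = 5/7.
Σ over the event: 9·2/7 + 10·1/7 + 11·1/7 + 15·1/7 = 54/7.
E[X | X > 6] = (54/7) / (5/7) = 54/5.

54/5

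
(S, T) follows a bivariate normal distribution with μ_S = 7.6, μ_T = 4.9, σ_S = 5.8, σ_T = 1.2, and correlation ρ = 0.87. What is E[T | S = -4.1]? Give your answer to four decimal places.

2.7940

E[T | S=x] = μ_T + ρ(σ_T/σ_S)(x − μ_S) for jointly normal variables.
E[T | S=-4.1] = 4.9 + (0.87)·(1.2/5.8)·(-4.1 − (7.6)) = 4.9 + (0.18)·(-11.7) = 2.7940.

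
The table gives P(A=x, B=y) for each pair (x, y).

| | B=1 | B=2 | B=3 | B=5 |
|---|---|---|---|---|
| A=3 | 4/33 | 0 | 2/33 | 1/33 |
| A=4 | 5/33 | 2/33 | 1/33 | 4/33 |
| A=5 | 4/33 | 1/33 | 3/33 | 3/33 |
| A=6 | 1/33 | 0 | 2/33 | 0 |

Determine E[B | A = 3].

15/7

P(A = 3) = 7/33.
Σ B·P over the event = 1·(4/33) + 3·(2/33) + 5·(1/33) = 5/11.
E[B | A = 3] = (5/11) / (7/33) = 15/7.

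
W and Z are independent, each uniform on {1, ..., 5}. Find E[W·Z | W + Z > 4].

210/19

P(W + Z > 4) = 19/25.
Summing WZ·P(x,y) over outcomes with W + Z > 4 gives 42/5.
E[W·Z | W + Z > 4] = (42/5) / (19/25) = 210/19.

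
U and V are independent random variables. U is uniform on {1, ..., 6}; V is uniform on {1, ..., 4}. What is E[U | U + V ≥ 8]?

16/3

P(U + V ≥ 8) = 1/4.
Summing U·P(x,y) over outcomes with U + V ≥ 8 gives 4/3.
E[U | U + V ≥ 8] = (4/3) / (1/4) = 16/3.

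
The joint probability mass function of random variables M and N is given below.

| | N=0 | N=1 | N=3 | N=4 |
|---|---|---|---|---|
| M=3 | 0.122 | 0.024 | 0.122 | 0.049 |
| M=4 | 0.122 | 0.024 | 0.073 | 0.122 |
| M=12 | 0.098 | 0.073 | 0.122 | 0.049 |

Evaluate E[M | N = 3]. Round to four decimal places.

6.6940

P(N = 3) = 0.317.
Σ M·P over the event = 3·(0.122) + 4·(0.073) + 12·(0.122) = 2.122.
E[M | N = 3] = (2.122) / (0.317) = 6.6940.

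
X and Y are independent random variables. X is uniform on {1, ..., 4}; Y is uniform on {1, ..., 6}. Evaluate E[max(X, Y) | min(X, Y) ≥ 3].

37/8

Outcomes with min(X, Y) ≥ 3: (3,3), (3,4), (3,5), (3,6), (4,3), (4,4), (4,5), (4,6), each with probability 1/24.
E[max(X, Y) | min(X, Y) ≥ 3] = (3 + 4 + 5 + 6 + 4 + 4 + 5 + 6) / 8 = 37/8.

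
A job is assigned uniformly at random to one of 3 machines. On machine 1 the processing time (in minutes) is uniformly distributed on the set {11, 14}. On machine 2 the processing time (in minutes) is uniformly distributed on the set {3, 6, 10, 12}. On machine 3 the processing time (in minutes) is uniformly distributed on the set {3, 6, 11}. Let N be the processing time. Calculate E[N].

323/36

E[N | machine 1] = (11+14)/2 = 25/2.
E[N | machine 2] = (3+6+10+12)/4 = 31/4.
E[N | machine 3] = (3+6+11)/3 = 20/3.
E[N] = (1/3)·(25/2) + (1/3)·(31/4) + (1/3)·(20/3) = 323/36.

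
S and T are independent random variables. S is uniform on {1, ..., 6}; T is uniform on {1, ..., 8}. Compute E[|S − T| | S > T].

P(S > T) = 5/16.
Summing |S−T|·P(x,y) over outcomes with S > T gives 35/48.
E[|S − T| | S > T] = (35/48) / (5/16) = 7/3.

7/3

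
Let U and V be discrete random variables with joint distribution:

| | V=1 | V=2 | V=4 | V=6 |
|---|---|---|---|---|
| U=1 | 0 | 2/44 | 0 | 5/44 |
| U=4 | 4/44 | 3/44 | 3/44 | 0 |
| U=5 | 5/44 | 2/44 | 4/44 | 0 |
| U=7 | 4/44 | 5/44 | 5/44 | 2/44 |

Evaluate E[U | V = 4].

P(V = 4) = 3/11.
Σ U·P over the event = 4·(3/44) + 5·(4/44) + 7·(5/44) = 67/44.
E[U | V = 4] = (67/44) / (3/11) = 67/12.

67/12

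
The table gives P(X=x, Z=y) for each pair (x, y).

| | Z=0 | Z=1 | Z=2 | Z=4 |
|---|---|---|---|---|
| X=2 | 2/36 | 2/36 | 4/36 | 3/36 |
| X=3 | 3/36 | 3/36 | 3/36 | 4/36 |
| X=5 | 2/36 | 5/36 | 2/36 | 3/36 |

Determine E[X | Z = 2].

3

P(Z = 2) = 1/4.
Σ X·P over the event = 2·(4/36) + 3·(3/36) + 5·(2/36) = 3/4.
E[X | Z = 2] = (3/4) / (1/4) = 3.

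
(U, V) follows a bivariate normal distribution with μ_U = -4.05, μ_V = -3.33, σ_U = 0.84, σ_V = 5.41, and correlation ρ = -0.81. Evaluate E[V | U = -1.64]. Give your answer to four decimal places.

-15.9025

The regression of V on U has slope ρ·σ_V/σ_U and passes through (μ_U, μ_V).
E[V | U=-1.64] = -3.33 + (-0.81)·(5.41/0.84)·(-1.64 − (-4.05)) = -3.33 + (-5.2168)·(2.41) = -15.9025.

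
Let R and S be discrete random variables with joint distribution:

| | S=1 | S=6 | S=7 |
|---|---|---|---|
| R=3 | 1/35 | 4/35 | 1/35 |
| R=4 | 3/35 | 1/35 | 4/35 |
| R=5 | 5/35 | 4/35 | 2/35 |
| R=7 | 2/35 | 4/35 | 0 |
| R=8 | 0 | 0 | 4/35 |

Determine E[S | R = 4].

P(R = 4) = 8/35.
Summing S·P(R=x,S=y) over the conditioning event gives 37/35.
E[S | R = 4] = (37/35) / (8/35) = 37/8.

37/8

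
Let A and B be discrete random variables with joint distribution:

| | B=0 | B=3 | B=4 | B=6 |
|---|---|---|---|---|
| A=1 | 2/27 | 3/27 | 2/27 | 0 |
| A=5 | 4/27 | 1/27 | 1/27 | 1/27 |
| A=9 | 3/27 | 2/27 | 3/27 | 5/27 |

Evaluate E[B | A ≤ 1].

P(A ≤ 1) = 7/27.
Σ B·P over the event = 0·(2/27) + 3·(3/27) + 4·(2/27) = 17/27.
E[B | A ≤ 1] = (17/27) / (7/27) = 17/7.

17/7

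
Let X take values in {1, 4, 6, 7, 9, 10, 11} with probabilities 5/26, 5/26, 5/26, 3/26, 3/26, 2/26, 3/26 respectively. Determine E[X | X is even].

35/6

P(X is even) = 6/13.
Σ over the event: 4·5/26 + 6·5/26 + 10·1/13 = 35/13.
E[X | X is even] = (35/13) / (6/13) = 35/6.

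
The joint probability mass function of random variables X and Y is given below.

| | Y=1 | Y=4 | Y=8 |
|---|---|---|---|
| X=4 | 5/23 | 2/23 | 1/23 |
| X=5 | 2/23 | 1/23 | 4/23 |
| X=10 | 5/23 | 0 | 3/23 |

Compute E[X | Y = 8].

P(Y = 8) = 8/23.
Summing X·P(X=x,Y=y) over the conditioning event gives 54/23.
E[X | Y = 8] = (54/23) / (8/23) = 27/4.

27/4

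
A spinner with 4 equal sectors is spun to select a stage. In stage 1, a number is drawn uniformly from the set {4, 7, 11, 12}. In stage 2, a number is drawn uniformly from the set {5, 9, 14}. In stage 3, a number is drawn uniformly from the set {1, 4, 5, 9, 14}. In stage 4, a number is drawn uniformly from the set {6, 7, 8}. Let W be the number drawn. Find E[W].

E[W | stage 1] = (4+7+11+12)/4 = 17/2.
E[W | stage 2] = (5+9+14)/3 = 28/3.
E[W | stage 3] = (1+4+5+9+14)/5 = 33/5.
E[W | stage 4] = (6+7+8)/3 = 7.
By the law of total expectation,
E[W] = (1/4)·(17/2) + (1/4)·(28/3) + (1/4)·(33/5) + (1/4)·(7) = 943/120.

943/120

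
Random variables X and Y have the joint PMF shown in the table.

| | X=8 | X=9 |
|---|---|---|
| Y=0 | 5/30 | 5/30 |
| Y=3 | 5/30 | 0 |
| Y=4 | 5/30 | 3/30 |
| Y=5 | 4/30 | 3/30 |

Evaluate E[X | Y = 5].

P(Y = 5) = 7/30.
Σ X·P over the event = 8·(4/30) + 9·(3/30) = 59/30.
E[X | Y = 5] = (59/30) / (7/30) = 59/7.

59/7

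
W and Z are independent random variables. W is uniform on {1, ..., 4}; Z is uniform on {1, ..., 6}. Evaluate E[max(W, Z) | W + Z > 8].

17/3

P(W + Z > 8) = 1/8.
Summing max(W,Z)·P(x,y) over outcomes with W + Z > 8 gives 17/24.
E[max(W, Z) | W + Z > 8] = (17/24) / (1/8) = 17/3.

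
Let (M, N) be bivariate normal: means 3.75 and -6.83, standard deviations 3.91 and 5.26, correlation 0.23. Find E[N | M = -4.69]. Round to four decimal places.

-9.4414

E[N | M=x] = μ_N + ρ(σ_N/σ_M)(x − μ_M) for jointly normal variables.
E[N | M=-4.69] = -6.83 + (0.23)·(5.26/3.91)·(-4.69 − (3.75)) = -6.83 + (0.30941)·(-8.44) = -9.4414.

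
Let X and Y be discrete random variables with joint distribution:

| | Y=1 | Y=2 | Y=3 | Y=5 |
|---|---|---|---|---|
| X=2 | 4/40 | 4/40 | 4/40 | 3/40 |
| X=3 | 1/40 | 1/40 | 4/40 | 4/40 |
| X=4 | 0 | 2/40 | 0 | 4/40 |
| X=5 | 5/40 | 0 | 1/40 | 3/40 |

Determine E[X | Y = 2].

P(Y = 2) = 7/40.
Σ X·P over the event = 2·(4/40) + 3·(1/40) + 4·(2/40) = 19/40.
E[X | Y = 2] = (19/40) / (7/40) = 19/7.

19/7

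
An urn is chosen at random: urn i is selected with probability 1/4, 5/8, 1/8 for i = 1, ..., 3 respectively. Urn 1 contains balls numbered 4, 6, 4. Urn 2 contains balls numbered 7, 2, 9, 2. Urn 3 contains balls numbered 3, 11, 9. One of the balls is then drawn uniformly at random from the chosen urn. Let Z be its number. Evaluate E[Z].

E[Z | urn 1] = (4+6+4)/3 = 14/3.
E[Z | urn 2] = (7+2+9+2)/4 = 5.
E[Z | urn 3] = (3+11+9)/3 = 23/3.
E[Z] = (1/4)·(14/3) + (5/8)·(5) + (1/8)·(23/3) = 21/4.

21/4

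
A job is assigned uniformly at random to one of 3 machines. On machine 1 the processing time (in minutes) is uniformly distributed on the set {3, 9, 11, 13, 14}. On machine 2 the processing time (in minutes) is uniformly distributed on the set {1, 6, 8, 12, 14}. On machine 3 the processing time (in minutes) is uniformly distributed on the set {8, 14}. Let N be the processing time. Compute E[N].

146/15

E[N | machine 1] = (3+9+11+13+14)/5 = 10.
E[N | machine 2] = (1+6+8+12+14)/5 = 41/5.
E[N | machine 3] = (8+14)/2 = 11.
E[N] = (1/3)·(10) + (1/3)·(41/5) + (1/3)·(11) = 146/15.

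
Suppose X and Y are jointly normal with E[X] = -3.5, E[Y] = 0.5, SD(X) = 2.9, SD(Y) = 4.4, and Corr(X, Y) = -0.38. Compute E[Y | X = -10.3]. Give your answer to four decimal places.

E[Y | X=x] = μ_Y + ρ(σ_Y/σ_X)(x − μ_X) for jointly normal variables.
E[Y | X=-10.3] = 0.5 + (-0.38)·(4.4/2.9)·(-10.3 − (-3.5)) = 0.5 + (-0.576552)·(-6.8) = 4.4206.

4.4206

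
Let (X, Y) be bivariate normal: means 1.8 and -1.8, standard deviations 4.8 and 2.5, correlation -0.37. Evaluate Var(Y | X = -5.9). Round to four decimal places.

Var(Y | X=x) = (1 − ρ²)·σ_Y².
Var(Y | X=-5.9) = (2.5)²·(1 − (-0.37)²) = 6.25·0.8631 = 5.3944.

5.3944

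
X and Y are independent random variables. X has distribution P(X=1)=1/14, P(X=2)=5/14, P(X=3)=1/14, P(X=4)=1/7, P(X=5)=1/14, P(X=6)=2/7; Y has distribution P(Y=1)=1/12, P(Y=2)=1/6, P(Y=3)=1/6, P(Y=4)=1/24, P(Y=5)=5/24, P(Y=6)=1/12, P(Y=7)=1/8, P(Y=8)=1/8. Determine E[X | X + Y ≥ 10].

P(X + Y ≥ 10) = 53/168.
Summing X·P(x,y) over outcomes with X + Y ≥ 10 gives 171/112.
E[X | X + Y ≥ 10] = (171/112) / (53/168) = 513/106.

513/106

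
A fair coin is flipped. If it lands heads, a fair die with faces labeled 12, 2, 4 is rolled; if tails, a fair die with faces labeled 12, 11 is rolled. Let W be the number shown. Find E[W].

35/4

E[W | heads] = (12+2+4)/3 = 6.
E[W | tails] = (12+11)/2 = 23/2.
By the law of total expectation,
E[W] = (1/2)·(6) + (1/2)·(23/2) = 35/4.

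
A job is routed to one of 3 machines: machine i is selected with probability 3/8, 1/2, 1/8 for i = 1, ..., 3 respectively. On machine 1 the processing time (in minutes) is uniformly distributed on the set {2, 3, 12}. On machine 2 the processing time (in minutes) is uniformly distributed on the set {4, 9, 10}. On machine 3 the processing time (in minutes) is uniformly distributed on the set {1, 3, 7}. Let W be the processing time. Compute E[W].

E[W | machine 1] = (2+3+12)/3 = 17/3.
E[W | machine 2] = (4+9+10)/3 = 23/3.
E[W | machine 3] = (1+3+7)/3 = 11/3.
By the law of total expectation,
E[W] = (3/8)·(17/3) + (1/2)·(23/3) + (1/8)·(11/3) = 77/12.

77/12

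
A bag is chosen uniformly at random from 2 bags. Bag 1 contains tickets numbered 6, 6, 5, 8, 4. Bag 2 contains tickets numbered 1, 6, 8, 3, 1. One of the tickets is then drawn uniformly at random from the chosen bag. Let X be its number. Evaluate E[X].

E[X | bag 1] = (6+6+5+8+4)/5 = 29/5.
E[X | bag 2] = (1+6+8+3+1)/5 = 19/5.
By the law of total expectation,
E[X] = (1/2)·(29/5) + (1/2)·(19/5) = 24/5.

24/5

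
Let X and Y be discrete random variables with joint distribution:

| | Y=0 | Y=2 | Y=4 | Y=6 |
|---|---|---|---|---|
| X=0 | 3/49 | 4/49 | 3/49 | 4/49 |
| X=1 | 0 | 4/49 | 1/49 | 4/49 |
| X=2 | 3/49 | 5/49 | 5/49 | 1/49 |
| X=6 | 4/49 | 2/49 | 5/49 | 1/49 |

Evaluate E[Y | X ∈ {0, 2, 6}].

P(X ∈ {0, 2, 6}) = 40/49.
Summing Y·P(X=x,Y=y) over the conditioning event gives 110/49.
E[Y | X ∈ {0, 2, 6}] = (110/49) / (40/49) = 11/4.

11/4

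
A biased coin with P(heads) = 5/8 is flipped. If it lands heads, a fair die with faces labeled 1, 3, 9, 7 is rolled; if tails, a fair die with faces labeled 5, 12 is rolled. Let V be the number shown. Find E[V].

101/16

E[V | heads] = (1+3+9+7)/4 = 5.
E[V | tails] = (5+12)/2 = 17/2.
By the law of total expectation,
E[V] = (5/8)·(5) + (3/8)·(17/2) = 101/16.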